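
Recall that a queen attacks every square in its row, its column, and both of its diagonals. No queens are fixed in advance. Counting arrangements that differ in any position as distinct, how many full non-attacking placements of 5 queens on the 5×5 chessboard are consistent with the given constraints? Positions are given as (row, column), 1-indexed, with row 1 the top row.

10

Branch on row 1: col 1 → 2; col 2 → 2; col 3 → 2; col 4 → 2; col 5 → 2.
Sum: 2 + 2 + 2 + 2 + 2 = 10.
(This is the classic 5-queens count.)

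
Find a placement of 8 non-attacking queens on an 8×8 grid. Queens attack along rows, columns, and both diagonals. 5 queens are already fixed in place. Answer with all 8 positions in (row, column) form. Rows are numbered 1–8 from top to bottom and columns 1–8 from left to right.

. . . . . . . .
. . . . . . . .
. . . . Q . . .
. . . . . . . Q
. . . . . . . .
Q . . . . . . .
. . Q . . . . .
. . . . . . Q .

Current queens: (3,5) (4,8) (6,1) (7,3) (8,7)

(1,4) (2,2) (3,5) (4,8) (5,6) (6,1) (7,3) (8,7)

Row 1: attacked by (3,5)→{3,5,7}; (4,8)→{5,8}; (6,1)→{1,6}; (7,3)→{3}; (8,7)→{7}. Safe: 2, 4. Place at column 4.
Row 2: attacked by (1,4)→{3,4,5}; (3,5)→{4,5,6}; (4,8)→{6,8}; (6,1)→{1,5}; (7,3)→{3,8}; (8,7)→{1,7}. Safe: 2. Place at column 2.
Row 5: attacked by (1,4)→{4,8}; (2,2)→{2,5}; (3,5)→{3,5,7}; (4,8)→{7,8}; (6,1)→{1,2}; (7,3)→{1,3,5}; (8,7)→{4,7}. Safe: 6. Place at column 6.
Columns [4, 2, 5, 8, 6, 1, 3, 7], r−c [-3, 0, -2, -4, -1, 5, 4, 1], r+c [5, 4, 8, 12, 11, 7, 10, 15] are all distinct, so no two queens attack.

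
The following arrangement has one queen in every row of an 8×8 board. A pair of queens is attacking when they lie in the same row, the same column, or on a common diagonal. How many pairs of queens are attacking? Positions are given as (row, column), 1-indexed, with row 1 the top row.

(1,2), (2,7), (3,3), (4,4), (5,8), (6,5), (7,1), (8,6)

2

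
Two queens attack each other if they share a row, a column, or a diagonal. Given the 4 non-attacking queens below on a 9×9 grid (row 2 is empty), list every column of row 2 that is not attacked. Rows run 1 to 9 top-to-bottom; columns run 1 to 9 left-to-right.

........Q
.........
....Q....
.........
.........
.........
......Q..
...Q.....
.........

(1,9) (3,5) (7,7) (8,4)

(1,9) attacks row 2 at column 9 and diagonals 8.
(3,5) attacks row 2 at column 5 and diagonals 4, 6.
(7,7) attacks row 2 at column 7 and diagonals 2.
(8,4) attacks row 2 at column 4.
Attacked columns: {2, 4, 5, 6, 7, 8, 9}. Safe: {1, 3}.

columns 1, 3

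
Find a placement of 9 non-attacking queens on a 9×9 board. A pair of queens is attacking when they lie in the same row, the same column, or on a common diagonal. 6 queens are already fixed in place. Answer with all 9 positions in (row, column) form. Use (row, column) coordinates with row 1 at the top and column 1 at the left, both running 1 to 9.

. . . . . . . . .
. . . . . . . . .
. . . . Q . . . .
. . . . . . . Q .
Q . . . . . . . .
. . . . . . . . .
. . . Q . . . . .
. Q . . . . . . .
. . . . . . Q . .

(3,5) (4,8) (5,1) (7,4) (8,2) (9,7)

(1,6) (2,3) (3,5) (4,8) (5,1) (6,9) (7,4) (8,2) (9,7)

Row 1: attacked by (3,5)→{3,5,7}; (4,8)→{5,8}; (5,1)→{1,5}; (7,4)→{4}; (8,2)→{2,9}; (9,7)→{7}. Safe: 6. Place at column 6.
Row 2: attacked by (1,6)→{5,6,7}; (3,5)→{4,5,6}; (4,8)→{6,8}; (5,1)→{1,4}; (7,4)→{4,9}; (8,2)→{2,8}; (9,7)→{7}. Safe: 3. Place at column 3.
Row 6: attacked by (1,6)→{1,6}; (2,3)→{3,7}; (3,5)→{2,5,8}; (4,8)→{6,8}; (5,1)→{1,2}; (7,4)→{3,4,5}; (8,2)→{2,4}; (9,7)→{4,7}. Safe: 9. Place at column 9.
Columns [6, 3, 5, 8, 1, 9, 4, 2, 7], r−c [-5, -1, -2, -4, 4, -3, 3, 6, 2], r+c [7, 5, 8, 12, 6, 15, 11, 10, 16] are all distinct, so no two queens attack.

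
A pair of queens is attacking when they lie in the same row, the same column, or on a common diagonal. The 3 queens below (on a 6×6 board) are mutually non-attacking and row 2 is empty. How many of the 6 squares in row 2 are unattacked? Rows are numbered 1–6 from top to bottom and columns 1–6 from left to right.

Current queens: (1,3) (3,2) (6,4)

(1,3) attacks row 2 at column 3 and diagonals 2, 4.
(3,2) attacks row 2 at column 2 and diagonals 1, 3.
(6,4) attacks row 2 at column 4.
Attacked columns: {1, 2, 3, 4}. Safe: {5, 6}.

2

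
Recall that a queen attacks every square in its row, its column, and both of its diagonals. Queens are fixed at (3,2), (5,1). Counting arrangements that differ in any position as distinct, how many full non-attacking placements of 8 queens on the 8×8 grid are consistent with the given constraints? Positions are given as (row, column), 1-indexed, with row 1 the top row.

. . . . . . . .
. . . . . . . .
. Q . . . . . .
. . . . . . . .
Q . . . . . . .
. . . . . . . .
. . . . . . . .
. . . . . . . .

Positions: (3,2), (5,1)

3

Branch on row 1: col 3 → 2; col 6 → 1; col 7 → 0; col 8 → 0.
Sum: 2 + 1 + 0 + 0 = 3.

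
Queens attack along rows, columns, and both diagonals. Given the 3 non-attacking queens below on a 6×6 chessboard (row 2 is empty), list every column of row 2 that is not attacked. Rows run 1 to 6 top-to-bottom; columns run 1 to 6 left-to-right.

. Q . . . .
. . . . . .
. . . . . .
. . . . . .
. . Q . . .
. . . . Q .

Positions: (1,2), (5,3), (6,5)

(1,2) attacks row 2 at column 2 and diagonals 1, 3.
(5,3) attacks row 2 at column 3 and diagonals 6.
(6,5) attacks row 2 at column 5 and diagonals 1.
Attacked columns: {1, 2, 3, 5, 6}. Safe: {4}.

columns 4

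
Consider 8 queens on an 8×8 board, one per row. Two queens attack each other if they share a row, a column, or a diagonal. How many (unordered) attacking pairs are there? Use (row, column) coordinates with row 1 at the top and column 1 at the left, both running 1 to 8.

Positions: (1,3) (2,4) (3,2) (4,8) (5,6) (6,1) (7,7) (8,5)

Same diagonal: (1,3)–(2,4) (|1−2| = |3−4| = 1).
Total attacking pairs: 1.

1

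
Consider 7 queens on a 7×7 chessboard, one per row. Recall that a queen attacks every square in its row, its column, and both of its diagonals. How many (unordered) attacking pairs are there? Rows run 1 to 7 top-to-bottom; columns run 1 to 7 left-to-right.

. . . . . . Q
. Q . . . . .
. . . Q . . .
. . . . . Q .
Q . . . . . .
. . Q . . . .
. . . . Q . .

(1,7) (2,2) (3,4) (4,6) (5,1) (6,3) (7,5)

All columns are distinct and no two queens satisfy |Δrow| = |Δcol|, so no pair attacks.

0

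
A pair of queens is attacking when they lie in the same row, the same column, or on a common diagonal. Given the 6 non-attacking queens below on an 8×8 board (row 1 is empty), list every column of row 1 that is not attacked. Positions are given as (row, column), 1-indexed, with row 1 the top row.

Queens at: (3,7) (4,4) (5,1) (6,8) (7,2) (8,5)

(3,7) attacks row 1 at column 7 and diagonals 5.
(4,4) attacks row 1 at column 4 and diagonals 1, 7.
(5,1) attacks row 1 at column 1 and diagonals 5.
(6,8) attacks row 1 at column 8 and diagonals 3.
(7,2) attacks row 1 at column 2 and diagonals 8.
(8,5) attacks row 1 at column 5.
Attacked columns: {1, 2, 3, 4, 5, 7, 8}. Safe: {6}.

columns 6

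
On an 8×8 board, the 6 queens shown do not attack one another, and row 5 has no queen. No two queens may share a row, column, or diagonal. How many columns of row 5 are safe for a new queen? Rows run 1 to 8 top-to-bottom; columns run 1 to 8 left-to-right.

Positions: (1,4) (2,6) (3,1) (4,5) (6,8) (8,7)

1

(1,4) attacks row 5 at column 4 and diagonals 8.
(2,6) attacks row 5 at column 6 and diagonals 3.
(3,1) attacks row 5 at column 1 and diagonals 3.
(4,5) attacks row 5 at column 5 and diagonals 4, 6.
(6,8) attacks row 5 at column 8 and diagonals 7.
(8,7) attacks row 5 at column 7 and diagonals 4.
Attacked columns: {1, 3, 4, 5, 6, 7, 8}. Safe: {2}.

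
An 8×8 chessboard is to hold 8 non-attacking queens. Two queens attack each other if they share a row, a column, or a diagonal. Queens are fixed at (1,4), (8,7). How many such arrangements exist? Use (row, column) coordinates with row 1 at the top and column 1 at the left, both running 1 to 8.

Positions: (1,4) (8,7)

Branch on row 2: col 2 → 2; col 6 → 1; col 8 → 0.
Sum: 2 + 1 + 0 = 3.

3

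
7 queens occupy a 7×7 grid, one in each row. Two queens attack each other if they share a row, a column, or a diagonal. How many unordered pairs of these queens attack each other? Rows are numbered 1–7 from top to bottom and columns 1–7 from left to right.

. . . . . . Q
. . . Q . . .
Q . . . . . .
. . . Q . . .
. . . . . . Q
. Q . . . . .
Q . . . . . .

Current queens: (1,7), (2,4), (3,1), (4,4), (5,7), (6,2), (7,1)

10

Same column: (1,7)–(5,7) (column 7); (2,4)–(4,4) (column 4); (3,1)–(7,1) (column 1).
Same diagonal: (1,7)–(4,4) (|1−4| = |7−4| = 3); (1,7)–(6,2) (|1−6| = |7−2| = 5); (1,7)–(7,1) (|1−7| = |7−1| = 6); (2,4)–(5,7) (|2−5| = |4−7| = 3); (4,4)–(6,2) (|4−6| = |4−2| = 2); (4,4)–(7,1) (|4−7| = |4−1| = 3); (6,2)–(7,1) (|6−7| = |2−1| = 1).
Total attacking pairs: 10.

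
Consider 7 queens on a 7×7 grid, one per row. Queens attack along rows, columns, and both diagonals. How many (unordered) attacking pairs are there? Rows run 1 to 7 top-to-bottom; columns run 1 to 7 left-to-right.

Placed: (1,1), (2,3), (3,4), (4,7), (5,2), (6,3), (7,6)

Same column: (2,3)–(6,3) (column 3).
Same diagonal: (2,3)–(3,4) (|2−3| = |3−4| = 1); (3,4)–(5,2) (|3−5| = |4−2| = 2); (5,2)–(6,3) (|5−6| = |2−3| = 1).
Total attacking pairs: 4.

4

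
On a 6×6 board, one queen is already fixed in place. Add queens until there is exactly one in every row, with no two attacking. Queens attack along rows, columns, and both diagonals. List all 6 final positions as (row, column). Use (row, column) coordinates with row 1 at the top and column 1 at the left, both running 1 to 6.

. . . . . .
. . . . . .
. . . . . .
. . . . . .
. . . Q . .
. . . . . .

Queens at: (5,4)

(1,5) (2,3) (3,1) (4,6) (5,4) (6,2)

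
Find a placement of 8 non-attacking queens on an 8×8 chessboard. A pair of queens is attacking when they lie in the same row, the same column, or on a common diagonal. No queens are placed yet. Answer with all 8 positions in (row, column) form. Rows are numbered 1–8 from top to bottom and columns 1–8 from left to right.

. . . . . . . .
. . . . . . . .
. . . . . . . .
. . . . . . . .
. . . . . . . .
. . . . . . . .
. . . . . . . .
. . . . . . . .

(1,1) (2,7) (3,4) (4,6) (5,8) (6,2) (7,5) (8,3)

Row 1: Safe: 1, 2, 3, 4, 5, 6, 7, 8. Place at column 1.
Row 2: attacked by (1,1)→{1,2}. Safe: 3, 4, 5, 6, 7, 8. Place at column 7.
Row 3: attacked by (1,1)→{1,3}; (2,7)→{6,7,8}. Safe: 2, 4, 5. Place at column 4.
Row 4: attacked by (1,1)→{1,4}; (2,7)→{5,7}; (3,4)→{3,4,5}. Safe: 2, 6, 8. Place at column 6.
Row 5: attacked by (1,1)→{1,5}; (2,7)→{4,7}; (3,4)→{2,4,6}; (4,6)→{5,6,7}. Safe: 3, 8. Place at column 8.
Row 6: attacked by (1,1)→{1,6}; (2,7)→{3,7}; (3,4)→{1,4,7}; (4,6)→{4,6,8}; (5,8)→{7,8}. Safe: 2, 5. Place at column 2.
Row 7: attacked by (1,1)→{1,7}; (2,7)→{2,7}; (3,4)→{4,8}; (4,6)→{3,6}; (5,8)→{6,8}; (6,2)→{1,2,3}. Safe: 5. Place at column 5.
Row 8: attacked by (1,1)→{1,8}; (2,7)→{1,7}; (3,4)→{4}; (4,6)→{2,6}; (5,8)→{5,8}; (6,2)→{2,4}; (7,5)→{4,5,6}. Safe: 3. Place at column 3.
Columns [1, 7, 4, 6, 8, 2, 5, 3], r−c [0, -5, -1, -2, -3, 4, 2, 5], r+c [2, 9, 7, 10, 13, 8, 12, 11] are all distinct, so no two queens attack.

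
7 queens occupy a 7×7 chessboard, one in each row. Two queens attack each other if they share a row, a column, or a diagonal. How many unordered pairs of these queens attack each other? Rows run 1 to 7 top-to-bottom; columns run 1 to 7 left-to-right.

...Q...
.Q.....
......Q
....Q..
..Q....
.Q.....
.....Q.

2

Same column: (2,2)–(6,2) (column 2).
Same diagonal: (5,3)–(6,2) (|5−6| = |3−2| = 1).
Total attacking pairs: 2.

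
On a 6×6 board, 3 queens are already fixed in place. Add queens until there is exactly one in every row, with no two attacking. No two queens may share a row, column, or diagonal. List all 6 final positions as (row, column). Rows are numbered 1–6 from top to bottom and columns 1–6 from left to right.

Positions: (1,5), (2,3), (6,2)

Row 3: attacked by (1,5)→{3,5}; (2,3)→{2,3,4}; (6,2)→{2,5}. Safe: 1, 6. Place at column 1.
Row 4: attacked by (1,5)→{2,5}; (2,3)→{1,3,5}; (3,1)→{1,2}; (6,2)→{2,4}. Safe: 6. Place at column 6.
Row 5: attacked by (1,5)→{1,5}; (2,3)→{3,6}; (3,1)→{1,3}; (4,6)→{5,6}; (6,2)→{1,2,3}. Safe: 4. Place at column 4.
Columns [5, 3, 1, 6, 4, 2], r−c [-4, -1, 2, -2, 1, 4], r+c [6, 5, 4, 10, 9, 8] are all distinct, so no two queens attack.

(1,5) (2,3) (3,1) (4,6) (5,4) (6,2)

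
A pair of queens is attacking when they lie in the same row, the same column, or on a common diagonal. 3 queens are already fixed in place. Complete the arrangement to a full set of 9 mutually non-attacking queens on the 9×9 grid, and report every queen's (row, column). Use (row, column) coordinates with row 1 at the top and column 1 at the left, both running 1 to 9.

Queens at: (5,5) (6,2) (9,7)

Row 1: attacked by (5,5)→{1,5,9}; (6,2)→{2,7}; (9,7)→{7}. Safe: 3, 4, 6, 8. Place at column 6.
Row 2: attacked by (1,6)→{5,6,7}; (5,5)→{2,5,8}; (6,2)→{2,6}; (9,7)→{7}. Safe: 1, 3, 4, 9. Place at column 4.
Row 3: attacked by (1,6)→{4,6,8}; (2,4)→{3,4,5}; (5,5)→{3,5,7}; (6,2)→{2,5}; (9,7)→{1,7}. Safe: 9. Place at column 9.
Row 4: attacked by (1,6)→{3,6,9}; (2,4)→{2,4,6}; (3,9)→{8,9}; (5,5)→{4,5,6}; (6,2)→{2,4}; (9,7)→{2,7}. Safe: 1. Place at column 1.
Row 7: attacked by (1,6)→{6}; (2,4)→{4,9}; (3,9)→{5,9}; (4,1)→{1,4}; (5,5)→{3,5,7}; (6,2)→{1,2,3}; (9,7)→{5,7,9}. Safe: 8. Place at column 8.
Row 8: attacked by (1,6)→{6}; (2,4)→{4}; (3,9)→{4,9}; (4,1)→{1,5}; (5,5)→{2,5,8}; (6,2)→{2,4}; (7,8)→{7,8,9}; (9,7)→{6,7,8}. Safe: 3. Place at column 3.
Columns [6, 4, 9, 1, 5, 2, 8, 3, 7], r−c [-5, -2, -6, 3, 0, 4, -1, 5, 2], r+c [7, 6, 12, 5, 10, 8, 15, 11, 16] are all distinct, so no two queens attack.

(1,6) (2,4) (3,9) (4,1) (5,5) (6,2) (7,8) (8,3) (9,7)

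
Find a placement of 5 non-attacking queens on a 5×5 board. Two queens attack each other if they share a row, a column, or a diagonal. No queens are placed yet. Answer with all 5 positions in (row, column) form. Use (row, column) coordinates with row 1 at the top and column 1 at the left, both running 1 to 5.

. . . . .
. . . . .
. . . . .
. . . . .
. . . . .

Row 1: Safe: 1, 2, 3, 4, 5. Place at column 4.
Row 2: attacked by (1,4)→{3,4,5}. Safe: 1, 2. Place at column 1.
Row 3: attacked by (1,4)→{2,4}; (2,1)→{1,2}. Safe: 3, 5. Place at column 3.
Row 4: attacked by (1,4)→{1,4}; (2,1)→{1,3}; (3,3)→{2,3,4}. Safe: 5. Place at column 5.
Row 5: attacked by (1,4)→{4}; (2,1)→{1,4}; (3,3)→{1,3,5}; (4,5)→{4,5}. Safe: 2. Place at column 2.
Columns [4, 1, 3, 5, 2], r−c [-3, 1, 0, -1, 3], r+c [5, 3, 6, 9, 7] are all distinct, so no two queens attack.

(1,4) (2,1) (3,3) (4,5) (5,2)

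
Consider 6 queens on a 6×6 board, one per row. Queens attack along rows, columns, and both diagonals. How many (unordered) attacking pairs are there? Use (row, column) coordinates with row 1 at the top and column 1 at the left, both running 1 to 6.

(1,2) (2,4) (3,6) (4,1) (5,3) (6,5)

All columns are distinct and no two queens satisfy |Δrow| = |Δcol|, so no pair attacks.

0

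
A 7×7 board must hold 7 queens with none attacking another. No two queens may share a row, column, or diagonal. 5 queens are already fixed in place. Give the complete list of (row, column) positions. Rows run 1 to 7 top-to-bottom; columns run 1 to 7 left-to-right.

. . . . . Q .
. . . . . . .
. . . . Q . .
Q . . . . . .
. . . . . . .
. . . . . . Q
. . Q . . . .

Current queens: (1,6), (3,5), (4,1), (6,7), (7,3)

Row 2: attacked by (1,6)→{5,6,7}; (3,5)→{4,5,6}; (4,1)→{1,3}; (6,7)→{3,7}; (7,3)→{3}. Safe: 2. Place at column 2.
Row 5: attacked by (1,6)→{2,6}; (2,2)→{2,5}; (3,5)→{3,5,7}; (4,1)→{1,2}; (6,7)→{6,7}; (7,3)→{1,3,5}. Safe: 4. Place at column 4.
Columns [6, 2, 5, 1, 4, 7, 3], r−c [-5, 0, -2, 3, 1, -1, 4], r+c [7, 4, 8, 5, 9, 13, 10] are all distinct, so no two queens attack.

(1,6) (2,2) (3,5) (4,1) (5,4) (6,7) (7,3)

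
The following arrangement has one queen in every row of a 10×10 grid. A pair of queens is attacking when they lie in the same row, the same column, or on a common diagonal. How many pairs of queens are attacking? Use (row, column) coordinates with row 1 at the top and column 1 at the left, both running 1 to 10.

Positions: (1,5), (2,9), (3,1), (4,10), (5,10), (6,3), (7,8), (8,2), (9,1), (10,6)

4

Same column: (3,1)–(9,1) (column 1); (4,10)–(5,10) (column 10).
Same diagonal: (5,10)–(7,8) (|5−7| = |10−8| = 2); (8,2)–(9,1) (|8−9| = |2−1| = 1).
Total attacking pairs: 4.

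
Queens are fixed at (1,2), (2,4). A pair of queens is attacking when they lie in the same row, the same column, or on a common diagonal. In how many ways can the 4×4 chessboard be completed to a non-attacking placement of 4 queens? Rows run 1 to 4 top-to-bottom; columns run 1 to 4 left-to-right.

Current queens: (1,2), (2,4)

1

Branch on row 3: col 1 → 1.
Sum: 1 = 1.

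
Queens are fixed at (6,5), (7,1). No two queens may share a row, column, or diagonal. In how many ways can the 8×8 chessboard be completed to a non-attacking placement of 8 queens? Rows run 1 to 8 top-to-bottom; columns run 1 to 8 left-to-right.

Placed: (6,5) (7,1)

Branch on row 1: col 2 → 1; col 3 → 0; col 4 → 1; col 6 → 1; col 8 → 0.
Sum: 1 + 0 + 1 + 1 + 0 = 3.

3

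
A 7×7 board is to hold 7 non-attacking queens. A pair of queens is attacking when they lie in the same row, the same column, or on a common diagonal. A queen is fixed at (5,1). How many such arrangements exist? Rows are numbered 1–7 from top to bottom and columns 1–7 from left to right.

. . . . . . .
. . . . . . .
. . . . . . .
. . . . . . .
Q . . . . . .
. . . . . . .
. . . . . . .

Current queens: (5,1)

6

Branch on row 1: col 2 → 2; col 3 → 1; col 4 → 0; col 6 → 2; col 7 → 1.
Sum: 2 + 1 + 0 + 2 + 1 = 6.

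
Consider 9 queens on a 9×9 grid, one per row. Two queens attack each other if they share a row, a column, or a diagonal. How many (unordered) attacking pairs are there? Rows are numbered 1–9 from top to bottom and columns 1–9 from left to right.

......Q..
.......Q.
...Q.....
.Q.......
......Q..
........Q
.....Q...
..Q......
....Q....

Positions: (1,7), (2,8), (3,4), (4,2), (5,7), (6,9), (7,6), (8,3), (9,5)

2

Same column: (1,7)–(5,7) (column 7).
Same diagonal: (1,7)–(2,8) (|1−2| = |7−8| = 1).
Total attacking pairs: 2.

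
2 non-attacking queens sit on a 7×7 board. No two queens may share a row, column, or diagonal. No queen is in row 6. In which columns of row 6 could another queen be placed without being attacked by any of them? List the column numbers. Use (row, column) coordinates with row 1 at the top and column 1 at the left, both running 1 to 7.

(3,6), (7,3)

columns 1, 5, 7

(3,6) attacks row 6 at column 6 and diagonals 3.
(7,3) attacks row 6 at column 3 and diagonals 2, 4.
Attacked columns: {2, 3, 4, 6}. Safe: {1, 5, 7}.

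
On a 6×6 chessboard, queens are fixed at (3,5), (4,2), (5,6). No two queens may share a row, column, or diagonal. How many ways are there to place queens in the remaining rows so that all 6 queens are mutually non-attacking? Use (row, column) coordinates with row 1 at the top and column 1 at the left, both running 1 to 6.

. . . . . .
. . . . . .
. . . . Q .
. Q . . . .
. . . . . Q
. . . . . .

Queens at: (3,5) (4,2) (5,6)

1

Branch on row 1: col 1 → 0; col 4 → 1.
Sum: 0 + 1 = 1.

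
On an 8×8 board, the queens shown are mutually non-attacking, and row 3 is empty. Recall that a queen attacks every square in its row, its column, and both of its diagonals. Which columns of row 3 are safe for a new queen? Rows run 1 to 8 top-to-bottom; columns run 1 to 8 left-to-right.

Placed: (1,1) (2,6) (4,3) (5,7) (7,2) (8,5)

(1,1) attacks row 3 at column 1 and diagonals 3.
(2,6) attacks row 3 at column 6 and diagonals 5, 7.
(4,3) attacks row 3 at column 3 and diagonals 2, 4.
(5,7) attacks row 3 at column 7 and diagonals 5.
(7,2) attacks row 3 at column 2 and diagonals 6.
(8,5) attacks row 3 at column 5.
Attacked columns: {1, 2, 3, 4, 5, 6, 7}. Safe: {8}.

columns 8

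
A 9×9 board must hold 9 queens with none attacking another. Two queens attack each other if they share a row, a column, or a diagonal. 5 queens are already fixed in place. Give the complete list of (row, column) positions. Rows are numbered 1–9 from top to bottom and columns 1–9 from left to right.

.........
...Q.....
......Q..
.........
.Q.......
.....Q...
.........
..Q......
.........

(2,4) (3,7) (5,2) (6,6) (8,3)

Row 1: attacked by (2,4)→{3,4,5}; (3,7)→{5,7,9}; (5,2)→{2,6}; (6,6)→{1,6}; (8,3)→{3}. Safe: 8. Place at column 8.
Row 4: attacked by (1,8)→{5,8}; (2,4)→{2,4,6}; (3,7)→{6,7,8}; (5,2)→{1,2,3}; (6,6)→{4,6,8}; (8,3)→{3,7}. Safe: 9. Place at column 9.
Row 7: attacked by (1,8)→{2,8}; (2,4)→{4,9}; (3,7)→{3,7}; (4,9)→{6,9}; (5,2)→{2,4}; (6,6)→{5,6,7}; (8,3)→{2,3,4}. Safe: 1. Place at column 1.
Row 9: attacked by (1,8)→{8}; (2,4)→{4}; (3,7)→{1,7}; (4,9)→{4,9}; (5,2)→{2,6}; (6,6)→{3,6,9}; (7,1)→{1,3}; (8,3)→{2,3,4}. Safe: 5. Place at column 5.
Columns [8, 4, 7, 9, 2, 6, 1, 3, 5], r−c [-7, -2, -4, -5, 3, 0, 6, 5, 4], r+c [9, 6, 10, 13, 7, 12, 8, 11, 14] are all distinct, so no two queens attack.

(1,8) (2,4) (3,7) (4,9) (5,2) (6,6) (7,1) (8,3) (9,5)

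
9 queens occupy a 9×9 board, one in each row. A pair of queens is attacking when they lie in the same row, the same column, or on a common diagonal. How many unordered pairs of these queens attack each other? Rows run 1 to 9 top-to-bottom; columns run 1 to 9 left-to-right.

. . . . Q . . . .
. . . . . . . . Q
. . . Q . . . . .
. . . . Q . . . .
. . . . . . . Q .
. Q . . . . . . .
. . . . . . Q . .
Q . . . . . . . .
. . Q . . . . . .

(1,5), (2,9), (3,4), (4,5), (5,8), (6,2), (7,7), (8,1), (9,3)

3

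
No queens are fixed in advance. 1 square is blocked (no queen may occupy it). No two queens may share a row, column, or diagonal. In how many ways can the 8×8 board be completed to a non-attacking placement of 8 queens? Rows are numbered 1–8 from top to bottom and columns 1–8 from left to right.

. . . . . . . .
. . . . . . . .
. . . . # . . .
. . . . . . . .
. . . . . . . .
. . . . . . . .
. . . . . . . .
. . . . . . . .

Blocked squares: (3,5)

80

Branch on row 1: col 1 → 3; col 2 → 7; col 3 → 16; col 4 → 12; col 5 → 18; col 6 → 13; col 7 → 8; col 8 → 3.
Sum: 3 + 7 + 16 + 12 + 18 + 13 + 8 + 3 = 80.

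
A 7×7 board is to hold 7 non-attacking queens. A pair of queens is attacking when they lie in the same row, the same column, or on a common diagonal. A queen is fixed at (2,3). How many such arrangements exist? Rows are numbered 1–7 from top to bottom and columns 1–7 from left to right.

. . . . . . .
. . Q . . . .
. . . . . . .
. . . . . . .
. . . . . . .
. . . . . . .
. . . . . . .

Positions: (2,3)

Branch on row 1: col 1 → 1; col 5 → 1; col 6 → 3; col 7 → 1.
Sum: 1 + 1 + 3 + 1 = 6.

6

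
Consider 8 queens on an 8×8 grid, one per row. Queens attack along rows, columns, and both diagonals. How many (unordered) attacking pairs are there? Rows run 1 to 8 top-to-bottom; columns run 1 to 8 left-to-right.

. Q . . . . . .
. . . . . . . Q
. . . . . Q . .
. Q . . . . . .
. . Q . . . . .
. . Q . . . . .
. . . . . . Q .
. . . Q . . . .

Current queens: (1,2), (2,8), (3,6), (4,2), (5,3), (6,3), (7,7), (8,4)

4

Same column: (1,2)–(4,2) (column 2); (5,3)–(6,3) (column 3).
Same diagonal: (3,6)–(6,3) (|3−6| = |6−3| = 3); (4,2)–(5,3) (|4−5| = |2−3| = 1).
Total attacking pairs: 4.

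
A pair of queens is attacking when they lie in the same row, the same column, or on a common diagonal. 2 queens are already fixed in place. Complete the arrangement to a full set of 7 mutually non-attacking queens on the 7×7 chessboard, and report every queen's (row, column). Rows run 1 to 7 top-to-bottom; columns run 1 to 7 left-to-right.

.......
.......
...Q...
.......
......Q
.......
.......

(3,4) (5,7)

(1,1) (2,6) (3,4) (4,2) (5,7) (6,5) (7,3)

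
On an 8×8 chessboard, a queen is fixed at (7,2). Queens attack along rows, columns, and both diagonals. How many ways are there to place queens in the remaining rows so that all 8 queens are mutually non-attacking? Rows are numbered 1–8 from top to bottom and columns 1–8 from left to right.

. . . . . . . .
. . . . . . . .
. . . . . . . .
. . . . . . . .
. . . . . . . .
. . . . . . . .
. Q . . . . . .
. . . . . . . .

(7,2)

Branch on row 1: col 1 → 2; col 3 → 3; col 4 → 1; col 5 → 2; col 6 → 5; col 7 → 3.
Sum: 2 + 3 + 1 + 2 + 5 + 3 = 16.

16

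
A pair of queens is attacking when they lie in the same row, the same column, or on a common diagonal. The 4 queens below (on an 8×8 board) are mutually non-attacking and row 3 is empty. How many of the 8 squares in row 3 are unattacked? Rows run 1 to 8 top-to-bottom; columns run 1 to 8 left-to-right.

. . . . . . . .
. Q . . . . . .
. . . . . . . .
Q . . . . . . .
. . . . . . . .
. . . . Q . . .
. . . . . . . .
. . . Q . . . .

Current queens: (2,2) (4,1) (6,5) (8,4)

(2,2) attacks row 3 at column 2 and diagonals 1, 3.
(4,1) attacks row 3 at column 1 and diagonals 2.
(6,5) attacks row 3 at column 5 and diagonals 2, 8.
(8,4) attacks row 3 at column 4.
Attacked columns: {1, 2, 3, 4, 5, 8}. Safe: {6, 7}.

2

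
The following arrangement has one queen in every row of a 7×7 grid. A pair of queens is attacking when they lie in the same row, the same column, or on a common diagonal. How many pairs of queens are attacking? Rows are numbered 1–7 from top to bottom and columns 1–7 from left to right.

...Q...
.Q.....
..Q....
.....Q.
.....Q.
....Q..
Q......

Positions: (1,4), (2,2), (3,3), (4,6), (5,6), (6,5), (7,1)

Same column: (4,6)–(5,6) (column 6).
Same diagonal: (2,2)–(3,3) (|2−3| = |2−3| = 1); (5,6)–(6,5) (|5−6| = |6−5| = 1).
Total attacking pairs: 3.

3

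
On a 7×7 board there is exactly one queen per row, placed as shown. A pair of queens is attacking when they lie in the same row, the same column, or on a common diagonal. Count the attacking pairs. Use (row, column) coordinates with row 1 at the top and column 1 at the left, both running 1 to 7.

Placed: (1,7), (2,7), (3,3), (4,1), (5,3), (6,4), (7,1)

7

Same column: (1,7)–(2,7) (column 7); (3,3)–(5,3) (column 3); (4,1)–(7,1) (column 1).
Same diagonal: (1,7)–(5,3) (|1−5| = |7−3| = 4); (1,7)–(7,1) (|1−7| = |7−1| = 6); (5,3)–(6,4) (|5−6| = |3−4| = 1); (5,3)–(7,1) (|5−7| = |3−1| = 2).
Total attacking pairs: 7.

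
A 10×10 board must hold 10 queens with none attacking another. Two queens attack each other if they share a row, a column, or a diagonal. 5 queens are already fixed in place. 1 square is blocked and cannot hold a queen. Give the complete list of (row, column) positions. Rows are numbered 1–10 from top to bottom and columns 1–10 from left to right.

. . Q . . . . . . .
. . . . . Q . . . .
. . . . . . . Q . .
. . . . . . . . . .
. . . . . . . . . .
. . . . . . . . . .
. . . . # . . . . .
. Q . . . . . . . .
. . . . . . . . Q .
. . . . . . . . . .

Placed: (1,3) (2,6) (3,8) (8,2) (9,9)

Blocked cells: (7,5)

Row 4: attacked by (1,3)→{3,6}; (2,6)→{4,6,8}; (3,8)→{7,8,9}; (8,2)→{2,6}; (9,9)→{4,9}. Safe: 1, 5, 10. Place at column 1.
Row 5: attacked by (1,3)→{3,7}; (2,6)→{3,6,9}; (3,8)→{6,8,10}; (4,1)→{1,2}; (8,2)→{2,5}; (9,9)→{5,9}. Safe: 4. Place at column 4.
Row 6: attacked by (1,3)→{3,8}; (2,6)→{2,6,10}; (3,8)→{5,8}; (4,1)→{1,3}; (5,4)→{3,4,5}; (8,2)→{2,4}; (9,9)→{6,9}. Safe: 7. Place at column 7.
Row 7: attacked by (1,3)→{3,9}; (2,6)→{1,6}; (3,8)→{4,8}; (4,1)→{1,4}; (5,4)→{2,4,6}; (6,7)→{6,7,8}; (8,2)→{1,2,3}; (9,9)→{7,9}. Blocked: 5. Safe: 10. Place at column 10.
Row 10: attacked by (1,3)→{3}; (2,6)→{6}; (3,8)→{1,8}; (4,1)→{1,7}; (5,4)→{4,9}; (6,7)→{3,7}; (7,10)→{7,10}; (8,2)→{2,4}; (9,9)→{8,9,10}. Safe: 5. Place at column 5.
Columns [3, 6, 8, 1, 4, 7, 10, 2, 9, 5], r−c [-2, -4, -5, 3, 1, -1, -3, 6, 0, 5], r+c [4, 8, 11, 5, 9, 13, 17, 10, 18, 15] are all distinct, so no two queens attack.

(1,3) (2,6) (3,8) (4,1) (5,4) (6,7) (7,10) (8,2) (9,9) (10,5)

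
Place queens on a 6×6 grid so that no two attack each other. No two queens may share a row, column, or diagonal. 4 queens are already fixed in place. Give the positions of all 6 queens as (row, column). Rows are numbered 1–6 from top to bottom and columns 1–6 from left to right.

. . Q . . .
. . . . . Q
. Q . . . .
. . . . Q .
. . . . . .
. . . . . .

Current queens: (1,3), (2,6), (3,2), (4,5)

(1,3) (2,6) (3,2) (4,5) (5,1) (6,4)

Row 5: attacked by (1,3)→{3}; (2,6)→{3,6}; (3,2)→{2,4}; (4,5)→{4,5,6}. Safe: 1. Place at column 1.
Row 6: attacked by (1,3)→{3}; (2,6)→{2,6}; (3,2)→{2,5}; (4,5)→{3,5}; (5,1)→{1,2}. Safe: 4. Place at column 4.
Columns [3, 6, 2, 5, 1, 4], r−c [-2, -4, 1, -1, 4, 2], r+c [4, 8, 5, 9, 6, 10] are all distinct, so no two queens attack.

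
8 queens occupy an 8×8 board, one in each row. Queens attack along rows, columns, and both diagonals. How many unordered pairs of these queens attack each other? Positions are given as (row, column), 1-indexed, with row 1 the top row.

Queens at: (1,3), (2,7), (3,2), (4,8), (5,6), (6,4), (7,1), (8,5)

All columns are distinct and no two queens satisfy |Δrow| = |Δcol|, so no pair attacks.

0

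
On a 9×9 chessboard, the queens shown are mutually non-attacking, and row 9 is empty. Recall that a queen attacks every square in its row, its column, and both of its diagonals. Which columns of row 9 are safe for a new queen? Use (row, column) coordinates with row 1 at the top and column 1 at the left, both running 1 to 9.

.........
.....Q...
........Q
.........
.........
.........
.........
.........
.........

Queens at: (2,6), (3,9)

(2,6) attacks row 9 at column 6.
(3,9) attacks row 9 at column 9 and diagonals 3.
Attacked columns: {3, 6, 9}. Safe: {1, 2, 4, 5, 7, 8}.

columns 1, 2, 4, 5, 7, 8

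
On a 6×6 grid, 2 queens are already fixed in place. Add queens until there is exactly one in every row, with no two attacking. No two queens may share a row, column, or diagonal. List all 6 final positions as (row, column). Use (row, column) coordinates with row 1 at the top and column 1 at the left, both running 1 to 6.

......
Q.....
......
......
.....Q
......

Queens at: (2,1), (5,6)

(1,4) (2,1) (3,5) (4,2) (5,6) (6,3)

Row 1: attacked by (2,1)→{1,2}; (5,6)→{2,6}. Safe: 3, 4, 5. Place at column 4.
Row 3: attacked by (1,4)→{2,4,6}; (2,1)→{1,2}; (5,6)→{4,6}. Safe: 3, 5. Place at column 5.
Row 4: attacked by (1,4)→{1,4}; (2,1)→{1,3}; (3,5)→{4,5,6}; (5,6)→{5,6}. Safe: 2. Place at column 2.
Row 6: attacked by (1,4)→{4}; (2,1)→{1,5}; (3,5)→{2,5}; (4,2)→{2,4}; (5,6)→{5,6}. Safe: 3. Place at column 3.
Columns [4, 1, 5, 2, 6, 3], r−c [-3, 1, -2, 2, -1, 3], r+c [5, 3, 8, 6, 11, 9] are all distinct, so no two queens attack.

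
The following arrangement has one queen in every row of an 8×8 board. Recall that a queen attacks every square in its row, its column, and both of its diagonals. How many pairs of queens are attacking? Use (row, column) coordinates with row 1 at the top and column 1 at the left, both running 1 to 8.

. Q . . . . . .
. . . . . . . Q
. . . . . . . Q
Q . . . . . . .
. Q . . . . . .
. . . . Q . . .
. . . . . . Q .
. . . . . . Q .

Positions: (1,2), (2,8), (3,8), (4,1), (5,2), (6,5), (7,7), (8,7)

6

Same column: (1,2)–(5,2) (column 2); (2,8)–(3,8) (column 8); (7,7)–(8,7) (column 7).
Same diagonal: (3,8)–(6,5) (|3−6| = |8−5| = 3); (4,1)–(5,2) (|4−5| = |1−2| = 1); (6,5)–(8,7) (|6−8| = |5−7| = 2).
Total attacking pairs: 6.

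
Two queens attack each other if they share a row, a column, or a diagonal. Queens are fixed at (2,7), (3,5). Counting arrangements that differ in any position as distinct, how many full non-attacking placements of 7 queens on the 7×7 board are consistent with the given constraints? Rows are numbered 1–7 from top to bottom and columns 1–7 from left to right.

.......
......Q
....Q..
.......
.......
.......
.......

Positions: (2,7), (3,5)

Branch on row 1: col 1 → 0; col 2 → 1; col 4 → 1.
Sum: 0 + 1 + 1 = 2.

2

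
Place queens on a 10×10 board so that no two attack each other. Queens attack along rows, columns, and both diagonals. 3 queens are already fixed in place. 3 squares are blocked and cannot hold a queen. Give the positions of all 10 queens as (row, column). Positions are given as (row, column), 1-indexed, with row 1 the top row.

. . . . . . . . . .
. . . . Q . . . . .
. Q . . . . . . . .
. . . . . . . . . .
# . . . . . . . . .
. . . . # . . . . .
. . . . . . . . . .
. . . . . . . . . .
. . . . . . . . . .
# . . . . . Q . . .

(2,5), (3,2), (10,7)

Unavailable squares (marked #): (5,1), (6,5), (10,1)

(1,9) (2,5) (3,2) (4,10) (5,3) (6,6) (7,8) (8,1) (9,4) (10,7)

Row 1: attacked by (2,5)→{4,5,6}; (3,2)→{2,4}; (10,7)→{7}. Safe: 1, 3, 8, 9, 10. Place at column 9.
Row 4: attacked by (1,9)→{6,9}; (2,5)→{3,5,7}; (3,2)→{1,2,3}; (10,7)→{1,7}. Safe: 4, 8, 10. Place at column 10.
Row 5: attacked by (1,9)→{5,9}; (2,5)→{2,5,8}; (3,2)→{2,4}; (4,10)→{9,10}; (10,7)→{2,7}. Blocked: 1. Safe: 3, 6. Place at column 3.
Row 6: attacked by (1,9)→{4,9}; (2,5)→{1,5,9}; (3,2)→{2,5}; (4,10)→{8,10}; (5,3)→{2,3,4}; (10,7)→{3,7}. Blocked: 5. Safe: 6. Place at column 6.
Row 7: attacked by (1,9)→{3,9}; (2,5)→{5,10}; (3,2)→{2,6}; (4,10)→{7,10}; (5,3)→{1,3,5}; (6,6)→{5,6,7}; (10,7)→{4,7,10}. Safe: 8. Place at column 8.
Row 8: attacked by (1,9)→{2,9}; (2,5)→{5}; (3,2)→{2,7}; (4,10)→{6,10}; (5,3)→{3,6}; (6,6)→{4,6,8}; (7,8)→{7,8,9}; (10,7)→{5,7,9}. Safe: 1. Place at column 1.
Row 9: attacked by (1,9)→{1,9}; (2,5)→{5}; (3,2)→{2,8}; (4,10)→{5,10}; (5,3)→{3,7}; (6,6)→{3,6,9}; (7,8)→{6,8,10}; (8,1)→{1,2}; (10,7)→{6,7,8}. Safe: 4. Place at column 4.
Columns [9, 5, 2, 10, 3, 6, 8, 1, 4, 7], r−c [-8, -3, 1, -6, 2, 0, -1, 7, 5, 3], r+c [10, 7, 5, 14, 8, 12, 15, 9, 13, 17] are all distinct, so no two queens attack.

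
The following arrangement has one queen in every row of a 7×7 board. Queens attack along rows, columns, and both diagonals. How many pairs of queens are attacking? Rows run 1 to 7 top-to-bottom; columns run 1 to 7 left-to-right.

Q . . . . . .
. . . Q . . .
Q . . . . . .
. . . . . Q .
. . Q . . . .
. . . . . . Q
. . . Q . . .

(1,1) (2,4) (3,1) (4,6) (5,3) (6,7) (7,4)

4

Same column: (1,1)–(3,1) (column 1); (2,4)–(7,4) (column 4).
Same diagonal: (2,4)–(4,6) (|2−4| = |4−6| = 2); (3,1)–(5,3) (|3−5| = |1−3| = 2).
Total attacking pairs: 4.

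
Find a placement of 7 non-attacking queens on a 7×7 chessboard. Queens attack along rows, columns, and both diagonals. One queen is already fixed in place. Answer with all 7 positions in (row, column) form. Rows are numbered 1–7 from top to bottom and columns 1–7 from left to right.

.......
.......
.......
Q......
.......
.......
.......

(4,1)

(1,3) (2,7) (3,4) (4,1) (5,5) (6,2) (7,6)

Row 1: attacked by (4,1)→{1,4}. Safe: 2, 3, 5, 6, 7. Place at column 3.
Row 2: attacked by (1,3)→{2,3,4}; (4,1)→{1,3}. Safe: 5, 6, 7. Place at column 7.
Row 3: attacked by (1,3)→{1,3,5}; (2,7)→{6,7}; (4,1)→{1,2}. Safe: 4. Place at column 4.
Row 5: attacked by (1,3)→{3,7}; (2,7)→{4,7}; (3,4)→{2,4,6}; (4,1)→{1,2}. Safe: 5. Place at column 5.
Row 6: attacked by (1,3)→{3}; (2,7)→{3,7}; (3,4)→{1,4,7}; (4,1)→{1,3}; (5,5)→{4,5,6}. Safe: 2. Place at column 2.
Row 7: attacked by (1,3)→{3}; (2,7)→{2,7}; (3,4)→{4}; (4,1)→{1,4}; (5,5)→{3,5,7}; (6,2)→{1,2,3}. Safe: 6. Place at column 6.
Columns [3, 7, 4, 1, 5, 2, 6], r−c [-2, -5, -1, 3, 0, 4, 1], r+c [4, 9, 7, 5, 10, 8, 13] are all distinct, so no two queens attack.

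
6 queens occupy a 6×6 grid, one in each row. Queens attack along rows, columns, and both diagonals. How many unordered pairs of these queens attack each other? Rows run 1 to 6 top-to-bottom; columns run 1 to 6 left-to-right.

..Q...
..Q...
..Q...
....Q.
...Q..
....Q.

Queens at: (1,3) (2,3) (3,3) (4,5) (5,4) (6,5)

7

Same column: (1,3)–(2,3) (column 3); (1,3)–(3,3) (column 3); (2,3)–(3,3) (column 3); (4,5)–(6,5) (column 5).
Same diagonal: (2,3)–(4,5) (|2−4| = |3−5| = 2); (4,5)–(5,4) (|4−5| = |5−4| = 1); (5,4)–(6,5) (|5−6| = |4−5| = 1).
Total attacking pairs: 7.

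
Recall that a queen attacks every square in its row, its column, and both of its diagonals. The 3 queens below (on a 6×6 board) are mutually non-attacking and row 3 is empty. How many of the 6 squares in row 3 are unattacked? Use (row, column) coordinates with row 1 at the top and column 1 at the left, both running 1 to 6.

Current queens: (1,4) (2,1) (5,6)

(1,4) attacks row 3 at column 4 and diagonals 2, 6.
(2,1) attacks row 3 at column 1 and diagonals 2.
(5,6) attacks row 3 at column 6 and diagonals 4.
Attacked columns: {1, 2, 4, 6}. Safe: {3, 5}.

2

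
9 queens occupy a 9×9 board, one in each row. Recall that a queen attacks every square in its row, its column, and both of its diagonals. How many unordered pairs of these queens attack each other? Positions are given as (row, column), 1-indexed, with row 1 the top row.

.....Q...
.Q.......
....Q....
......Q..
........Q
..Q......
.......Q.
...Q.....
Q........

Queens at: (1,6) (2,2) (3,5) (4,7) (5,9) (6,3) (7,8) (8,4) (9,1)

0

All columns are distinct and no two queens satisfy |Δrow| = |Δcol|, so no pair attacks.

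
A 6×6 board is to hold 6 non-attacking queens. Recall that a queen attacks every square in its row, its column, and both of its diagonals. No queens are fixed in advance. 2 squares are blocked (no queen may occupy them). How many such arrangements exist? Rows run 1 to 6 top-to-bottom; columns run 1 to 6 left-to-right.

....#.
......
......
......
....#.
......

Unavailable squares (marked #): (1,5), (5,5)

3

Branch on row 1: col 1 → 0; col 2 → 1; col 3 → 1; col 4 → 1; col 6 → 0.
Sum: 0 + 1 + 1 + 1 + 0 = 3.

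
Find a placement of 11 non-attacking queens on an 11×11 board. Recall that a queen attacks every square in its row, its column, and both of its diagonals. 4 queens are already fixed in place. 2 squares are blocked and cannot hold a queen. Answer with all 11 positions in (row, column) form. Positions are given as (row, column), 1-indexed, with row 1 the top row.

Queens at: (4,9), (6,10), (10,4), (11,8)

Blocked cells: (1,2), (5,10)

Row 1: attacked by (4,9)→{6,9}; (6,10)→{5,10}; (10,4)→{4}; (11,8)→{8}. Blocked: 2. Safe: 1, 3, 7, 11. Place at column 7.
Row 2: attacked by (1,7)→{6,7,8}; (4,9)→{7,9,11}; (6,10)→{6,10}; (10,4)→{4}; (11,8)→{8}. Safe: 1, 2, 3, 5. Place at column 2.
Row 3: attacked by (1,7)→{5,7,9}; (2,2)→{1,2,3}; (4,9)→{8,9,10}; (6,10)→{7,10}; (10,4)→{4,11}; (11,8)→{8}. Safe: 6. Place at column 6.
Row 5: attacked by (1,7)→{3,7,11}; (2,2)→{2,5}; (3,6)→{4,6,8}; (4,9)→{8,9,10}; (6,10)→{9,10,11}; (10,4)→{4,9}; (11,8)→{2,8}. Blocked: 10. Safe: 1. Place at column 1.
Row 7: attacked by (1,7)→{1,7}; (2,2)→{2,7}; (3,6)→{2,6,10}; (4,9)→{6,9}; (5,1)→{1,3}; (6,10)→{9,10,11}; (10,4)→{1,4,7}; (11,8)→{4,8}. Safe: 5. Place at column 5.
Row 8: attacked by (1,7)→{7}; (2,2)→{2,8}; (3,6)→{1,6,11}; (4,9)→{5,9}; (5,1)→{1,4}; (6,10)→{8,10}; (7,5)→{4,5,6}; (10,4)→{2,4,6}; (11,8)→{5,8,11}. Safe: 3. Place at column 3.
Row 9: attacked by (1,7)→{7}; (2,2)→{2,9}; (3,6)→{6}; (4,9)→{4,9}; (5,1)→{1,5}; (6,10)→{7,10}; (7,5)→{3,5,7}; (8,3)→{2,3,4}; (10,4)→{3,4,5}; (11,8)→{6,8,10}. Safe: 11. Place at column 11.
Columns [7, 2, 6, 9, 1, 10, 5, 3, 11, 4, 8], r−c [-6, 0, -3, -5, 4, -4, 2, 5, -2, 6, 3], r+c [8, 4, 9, 13, 6, 16, 12, 11, 20, 14, 19] are all distinct, so no two queens attack.

(1,7) (2,2) (3,6) (4,9) (5,1) (6,10) (7,5) (8,3) (9,11) (10,4) (11,8)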